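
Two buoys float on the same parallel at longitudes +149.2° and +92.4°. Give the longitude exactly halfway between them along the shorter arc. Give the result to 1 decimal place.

+120.8°

Signed shortest Δλ from +149.2° to +92.4° is -56.8°.
Midpoint longitude = +149.2° + (-56.8°)/2 = +149.2° − 28.4° = +120.8°.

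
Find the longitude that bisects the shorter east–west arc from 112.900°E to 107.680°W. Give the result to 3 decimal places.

Signed shortest Δλ from +112.900° to -107.680° is +139.420°.
Midpoint longitude = +112.900° + (+139.420°)/2 = +112.900° + 69.710° = +182.610°.
Normalise into (−180°, 180°]: -177.390°.
(The naïve average (+112.900 + -107.680)/2 = 2.61° is on the wrong side of the globe.)

177.390°W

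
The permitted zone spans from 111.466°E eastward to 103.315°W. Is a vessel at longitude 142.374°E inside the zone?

Yes

Band width going east from +111.466° to -103.315°: ((-103.315 − 111.466) mod 360) = 145.219°.
Offset of +142.374° east of the west edge: ((142.374 − 111.466) mod 360) = 30.908°.
30.908° ≤ 145.219° ⇒ inside.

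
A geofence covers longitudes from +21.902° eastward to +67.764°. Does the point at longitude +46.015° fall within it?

Band width going east from +21.902° to +67.764°: ((67.764 − 21.902) mod 360) = 45.862°.
Offset of +46.015° east of the west edge: ((46.015 − 21.902) mod 360) = 24.113°.
24.113° ≤ 45.862° ⇒ inside.

Yes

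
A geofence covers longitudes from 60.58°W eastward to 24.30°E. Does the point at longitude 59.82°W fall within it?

Yes

Band width going east from -60.58° to +24.30°: ((24.30 − -60.58) mod 360) = 84.88°.
Offset of -59.82° east of the west edge: ((-59.82 − -60.58) mod 360) = 0.76°.
0.76° ≤ 84.88° ⇒ inside.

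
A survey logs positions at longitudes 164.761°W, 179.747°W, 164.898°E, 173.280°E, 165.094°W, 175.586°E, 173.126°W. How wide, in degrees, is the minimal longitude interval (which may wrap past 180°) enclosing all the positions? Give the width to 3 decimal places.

Sort the longitudes: -179.747°, -173.126°, -165.094°, -164.761°, +164.898°, +173.280°, +175.586°.
Eastward gaps between consecutive values (wrapping around): 6.621°, 8.032°, 0.333°, 329.659°, 8.382°, 2.306°, 4.667°.
Largest gap = 329.659° ⇒ minimal covering band is its complement: 360° − 329.659° = 30.341°.
Band runs from +164.898° eastward to -164.761°, crossing the antimeridian.

30.341°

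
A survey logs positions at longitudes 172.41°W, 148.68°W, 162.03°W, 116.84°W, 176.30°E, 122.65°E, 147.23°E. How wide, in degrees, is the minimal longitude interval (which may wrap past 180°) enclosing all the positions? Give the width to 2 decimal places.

Sort the longitudes: -172.41°, -162.03°, -148.68°, -116.84°, +122.65°, +147.23°, +176.30°.
Eastward gaps between consecutive values (wrapping around): 10.38°, 13.35°, 31.84°, 239.49°, 24.58°, 29.07°, 11.29°.
Largest gap = 239.49° ⇒ minimal covering band is its complement: 360° − 239.49° = 120.51°.
Band runs from +122.65° eastward to -116.84°, crossing the antimeridian.

120.51°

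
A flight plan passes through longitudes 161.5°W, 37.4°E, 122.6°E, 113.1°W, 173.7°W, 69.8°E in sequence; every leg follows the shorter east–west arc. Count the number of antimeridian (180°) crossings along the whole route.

Leg 1: -161.5° → +37.4°, shortest Δλ = -161.1° (west) — crosses 180°.
Leg 2: +37.4° → +122.6°, shortest Δλ = 85.2° (east) — does not cross 180°.
Leg 3: +122.6° → -113.1°, shortest Δλ = 124.3° (east) — crosses 180°.
Leg 4: -113.1° → -173.7°, shortest Δλ = -60.6° (west) — does not cross 180°.
Leg 5: -173.7° → +69.8°, shortest Δλ = -116.5° (west) — crosses 180°.
Total crossings: 3.

3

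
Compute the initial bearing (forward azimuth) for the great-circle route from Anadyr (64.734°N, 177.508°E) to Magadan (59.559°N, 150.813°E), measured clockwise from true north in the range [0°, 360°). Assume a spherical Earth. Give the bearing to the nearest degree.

Δλ = 150.813 − 177.508 = -26.695°.
θ = atan2( sin Δλ · cos φ₂ , cos φ₁ · sin φ₂ − sin φ₁ · cos φ₂ · cos Δλ )
  = atan2(-0.22761, -0.04136) = -100.299° → normalised to [0°, 360°): 259.701°.

260°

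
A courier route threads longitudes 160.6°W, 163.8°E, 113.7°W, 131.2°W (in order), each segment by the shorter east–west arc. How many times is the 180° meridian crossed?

2

Leg 1: -160.6° → +163.8°, shortest Δλ = -35.6° (west) — crosses 180°.
Leg 2: +163.8° → -113.7°, shortest Δλ = 82.5° (east) — crosses 180°.
Leg 3: -113.7° → -131.2°, shortest Δλ = -17.5° (west) — does not cross 180°.
Total crossings: 2.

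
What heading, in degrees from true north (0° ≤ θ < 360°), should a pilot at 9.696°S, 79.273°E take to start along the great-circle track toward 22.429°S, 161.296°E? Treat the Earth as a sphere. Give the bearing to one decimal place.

Δλ = 161.296 − 79.273 = 82.023°.
θ = atan2( sin Δλ · cos φ₂ , cos φ₁ · sin φ₂ − sin φ₁ · cos φ₂ · cos Δλ )
  = atan2(0.91541, -0.35448) = 111.168° → normalised to [0°, 360°): 111.168°.

111.2°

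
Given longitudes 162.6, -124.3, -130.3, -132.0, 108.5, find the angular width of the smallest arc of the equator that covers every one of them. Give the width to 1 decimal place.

Sort the longitudes: -132.0°, -130.3°, -124.3°, +108.5°, +162.6°.
Eastward gaps between consecutive values (wrapping around): 1.7°, 6.0°, 232.8°, 54.1°, 65.4°.
Largest gap = 232.8° ⇒ minimal covering band is its complement: 360° − 232.8° = 127.2°.
Band runs from +108.5° eastward to -124.3°, crossing the antimeridian.

127.2°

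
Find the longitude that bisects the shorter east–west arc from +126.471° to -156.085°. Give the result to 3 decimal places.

+165.193°

Signed shortest Δλ from +126.471° to -156.085° is +77.444°.
Midpoint longitude = +126.471° + (+77.444°)/2 = +126.471° + 38.722° = +165.193°.
(The naïve average (+126.471 + -156.085)/2 = -14.807° is on the wrong side of the globe.)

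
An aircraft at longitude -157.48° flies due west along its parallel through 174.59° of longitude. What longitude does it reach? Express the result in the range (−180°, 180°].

+27.93°

Start at -157.48°; shift −174.59° → -332.07°.
-332.07° lies outside (−180°, 180°]; add 360° → +27.93°.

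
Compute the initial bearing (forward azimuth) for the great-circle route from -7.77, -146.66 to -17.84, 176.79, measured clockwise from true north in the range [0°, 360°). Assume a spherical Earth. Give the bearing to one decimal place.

Δλ = 176.79 − -146.66 = 323.45°; wrapped into (−180°, 180°]: -36.55°.
θ = atan2( sin Δλ · cos φ₂ , cos φ₁ · sin φ₂ − sin φ₁ · cos φ₂ · cos Δλ )
  = atan2(-0.56689, -0.20016) = -109.447° → normalised to [0°, 360°): 250.553°.

250.6°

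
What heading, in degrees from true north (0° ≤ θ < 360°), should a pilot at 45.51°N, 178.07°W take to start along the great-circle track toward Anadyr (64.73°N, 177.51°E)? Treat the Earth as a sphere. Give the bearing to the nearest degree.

Δλ = 177.51 − -178.07 = 355.58°; wrapped into (−180°, 180°]: -4.42°.
θ = atan2( sin Δλ · cos φ₂ , cos φ₁ · sin φ₂ − sin φ₁ · cos φ₂ · cos Δλ )
  = atan2(-0.03290, 0.33010) = -5.691° → normalised to [0°, 360°): 354.309°.

354°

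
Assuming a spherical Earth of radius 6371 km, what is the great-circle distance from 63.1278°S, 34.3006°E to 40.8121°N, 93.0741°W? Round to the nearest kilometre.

Δλ = -93.0741 − 34.3006 = -127.3747°.
Δφ = 40.8121 − -63.1278 = 103.9399°.
a = sin²(Δφ/2) + cos φ₁ · cos φ₂ · sin²(Δλ/2) = 0.895334.
c = 2·atan2(√a, √(1−a)) = 2.48270 rad → d = 6371·c ≈ 15817.26 km.

15817 km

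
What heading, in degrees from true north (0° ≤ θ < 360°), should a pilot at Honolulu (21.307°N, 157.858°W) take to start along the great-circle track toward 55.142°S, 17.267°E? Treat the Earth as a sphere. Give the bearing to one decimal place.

175.0°

Δλ = 17.267 − -157.858 = 175.125°.
θ = atan2( sin Δλ · cos φ₂ , cos φ₁ · sin φ₂ − sin φ₁ · cos φ₂ · cos Δλ )
  = atan2(0.04857, -0.55755) = 175.021° → normalised to [0°, 360°): 175.021°.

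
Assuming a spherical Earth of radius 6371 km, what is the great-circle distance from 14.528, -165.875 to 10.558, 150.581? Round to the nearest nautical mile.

2559 nmi

Δλ = 150.581 − -165.875 = 316.456°; wrapped into (−180°, 180°]: -43.544°.
Δφ = 10.558 − 14.528 = -3.970°.
a = sin²(Δφ/2) + cos φ₁ · cos φ₂ · sin²(Δλ/2) = 0.132123.
c = 2·atan2(√a, √(1−a)) = 0.74402 rad → d = 6371·c ≈ 4740.14 km ≈ 2559.47 nmi.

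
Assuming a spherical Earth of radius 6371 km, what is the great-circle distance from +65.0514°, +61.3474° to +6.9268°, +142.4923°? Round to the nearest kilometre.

8895 km

Δλ = 142.4923 − 61.3474 = 81.1449°.
Δφ = 6.9268 − 65.0514 = -58.1246°.
a = sin²(Δφ/2) + cos φ₁ · cos φ₂ · sin²(Δλ/2) = 0.413098.
c = 2·atan2(√a, √(1−a)) = 1.39610 rad → d = 6371·c ≈ 8894.58 km.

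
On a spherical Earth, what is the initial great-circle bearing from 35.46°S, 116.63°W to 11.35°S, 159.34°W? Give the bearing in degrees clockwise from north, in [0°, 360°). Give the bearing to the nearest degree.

291°

Δλ = -159.34 − -116.63 = -42.71°.
θ = atan2( sin Δλ · cos φ₂ , cos φ₁ · sin φ₂ − sin φ₁ · cos φ₂ · cos Δλ )
  = atan2(-0.66502, 0.25764) = -68.823° → normalised to [0°, 360°): 291.177°.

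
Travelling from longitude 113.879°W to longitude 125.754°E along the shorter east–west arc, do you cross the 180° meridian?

Yes

Naïve |125.754 − -113.879| = 239.633° > 180°, so the shorter arc goes the other way round — across 180°.
Signed shortest Δλ = ((125.754 − -113.879 + 180) mod 360) − 180 = -120.367°.
Going west by 120.367° from -113.879° passes through 180° before reaching +125.754°.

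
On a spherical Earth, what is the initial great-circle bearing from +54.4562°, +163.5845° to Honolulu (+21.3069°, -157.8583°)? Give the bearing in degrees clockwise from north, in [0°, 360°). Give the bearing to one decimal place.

Δλ = -157.8583 − 163.5845 = -321.4428°; wrapped into (−180°, 180°]: 38.5572°.
θ = atan2( sin Δλ · cos φ₂ , cos φ₁ · sin φ₂ − sin φ₁ · cos φ₂ · cos Δλ )
  = atan2(0.58069, -0.38156) = 123.308° → normalised to [0°, 360°): 123.308°.

123.3°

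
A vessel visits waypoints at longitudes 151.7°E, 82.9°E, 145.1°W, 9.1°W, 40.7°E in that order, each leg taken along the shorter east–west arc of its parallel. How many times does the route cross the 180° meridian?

1

Leg 1: +151.7° → +82.9°, shortest Δλ = -68.8° (west) — does not cross 180°.
Leg 2: +82.9° → -145.1°, shortest Δλ = 132.0° (east) — crosses 180°.
Leg 3: -145.1° → -9.1°, shortest Δλ = 136.0° (east) — does not cross 180°.
Leg 4: -9.1° → +40.7°, shortest Δλ = 49.8° (east) — does not cross 180°.
Total crossings: 1.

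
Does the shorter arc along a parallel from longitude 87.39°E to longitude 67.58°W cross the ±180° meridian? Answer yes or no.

Signed shortest Δλ = ((-67.58 − 87.39 + 180) mod 360) − 180 = -154.97°.
Going west by 154.97° from +87.39° reaches -67.58° without touching 180°.

No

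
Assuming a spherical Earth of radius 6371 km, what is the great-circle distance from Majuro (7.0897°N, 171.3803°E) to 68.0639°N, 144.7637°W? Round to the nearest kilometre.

7512 km

Δλ = -144.7637 − 171.3803 = -316.1440°; wrapped into (−180°, 180°]: 43.8560°.
Δφ = 68.0639 − 7.0897 = 60.9742°.
a = sin²(Δφ/2) + cos φ₁ · cos φ₂ · sin²(Δλ/2) = 0.309098.
c = 2·atan2(√a, √(1−a)) = 1.17905 rad → d = 6371·c ≈ 7511.72 km.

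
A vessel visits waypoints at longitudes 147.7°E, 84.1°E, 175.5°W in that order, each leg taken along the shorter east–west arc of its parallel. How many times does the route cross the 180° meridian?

Leg 1: +147.7° → +84.1°, shortest Δλ = -63.6° (west) — does not cross 180°.
Leg 2: +84.1° → -175.5°, shortest Δλ = 100.4° (east) — crosses 180°.
Total crossings: 1.

1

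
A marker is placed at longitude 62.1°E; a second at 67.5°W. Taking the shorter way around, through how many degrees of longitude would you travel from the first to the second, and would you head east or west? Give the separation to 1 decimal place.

129.6° west

Raw difference: -67.5 − 62.1 = -129.6°.
Normalise into (−180°, 180°]: -129.6° stays -129.6°.
Negative ⇒ the second point lies to the west; separation 129.6°.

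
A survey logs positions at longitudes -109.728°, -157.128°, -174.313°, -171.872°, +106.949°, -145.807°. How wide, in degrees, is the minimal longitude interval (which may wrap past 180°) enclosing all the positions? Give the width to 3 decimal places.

Sort the longitudes: -174.313°, -171.872°, -157.128°, -145.807°, -109.728°, +106.949°.
Eastward gaps between consecutive values (wrapping around): 2.441°, 14.744°, 11.321°, 36.079°, 216.677°, 78.738°.
Largest gap = 216.677° ⇒ minimal covering band is its complement: 360° − 216.677° = 143.323°.
Band runs from +106.949° eastward to -109.728°, crossing the antimeridian.

143.323°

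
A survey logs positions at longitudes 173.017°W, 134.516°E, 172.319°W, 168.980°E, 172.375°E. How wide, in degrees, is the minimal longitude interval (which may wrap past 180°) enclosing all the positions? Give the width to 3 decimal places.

Sort the longitudes: -173.017°, -172.319°, +134.516°, +168.980°, +172.375°.
Eastward gaps between consecutive values (wrapping around): 0.698°, 306.835°, 34.464°, 3.395°, 14.608°.
Largest gap = 306.835° ⇒ minimal covering band is its complement: 360° − 306.835° = 53.165°.
Band runs from +134.516° eastward to -172.319°, crossing the antimeridian.

53.165°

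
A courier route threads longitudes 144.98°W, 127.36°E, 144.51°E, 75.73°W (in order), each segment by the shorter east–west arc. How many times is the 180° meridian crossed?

2

Leg 1: -144.98° → +127.36°, shortest Δλ = -87.66° (west) — crosses 180°.
Leg 2: +127.36° → +144.51°, shortest Δλ = 17.15° (east) — does not cross 180°.
Leg 3: +144.51° → -75.73°, shortest Δλ = 139.76° (east) — crosses 180°.
Total crossings: 2.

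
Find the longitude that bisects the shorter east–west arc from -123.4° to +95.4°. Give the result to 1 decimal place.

+166.0°

Signed shortest Δλ from -123.4° to +95.4° is -141.2°.
Midpoint longitude = -123.4° + (-141.2°)/2 = -123.4° − 70.6° = -194.0°.
Normalise into (−180°, 180°]: +166.0°.
(The naïve average (-123.4 + +95.4)/2 = -14.0° is on the wrong side of the globe.)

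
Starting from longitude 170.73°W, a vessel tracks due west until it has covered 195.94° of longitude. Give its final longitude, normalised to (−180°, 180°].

6.67°W

Start at -170.73°; shift −195.94° → -366.67°.
-366.67° lies outside (−180°, 180°]; add 360° → -6.67°.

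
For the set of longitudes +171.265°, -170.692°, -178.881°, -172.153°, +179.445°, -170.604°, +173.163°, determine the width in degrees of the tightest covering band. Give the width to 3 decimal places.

Sort the longitudes: -178.881°, -172.153°, -170.692°, -170.604°, +171.265°, +173.163°, +179.445°.
Eastward gaps between consecutive values (wrapping around): 6.728°, 1.461°, 0.088°, 341.869°, 1.898°, 6.282°, 1.674°.
Largest gap = 341.869° ⇒ minimal covering band is its complement: 360° − 341.869° = 18.131°.
Band runs from +171.265° eastward to -170.604°, crossing the antimeridian.

18.131°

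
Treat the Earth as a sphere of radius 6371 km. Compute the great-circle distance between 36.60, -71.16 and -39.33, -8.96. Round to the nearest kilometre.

10571 km

Δλ = -8.96 − -71.16 = 62.20°.
Δφ = -39.33 − 36.60 = -75.93°.
a = sin²(Δφ/2) + cos φ₁ · cos φ₂ · sin²(Δλ/2) = 0.544130.
c = 2·atan2(√a, √(1−a)) = 1.65917 rad → d = 6371·c ≈ 10570.58 km.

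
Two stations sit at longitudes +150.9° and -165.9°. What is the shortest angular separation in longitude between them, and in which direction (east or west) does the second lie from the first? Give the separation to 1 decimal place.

Raw difference: -165.9 − 150.9 = -316.8°.
Normalise into (−180°, 180°]: -316.8° + 360° = 43.2°.
Positive ⇒ the second point lies to the east; separation 43.2°.

43.2° east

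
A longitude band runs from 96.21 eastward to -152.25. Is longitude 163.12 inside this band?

Band width going east from +96.21° to -152.25°: ((-152.25 − 96.21) mod 360) = 111.54°.
Offset of +163.12° east of the west edge: ((163.12 − 96.21) mod 360) = 66.91°.
66.91° ≤ 111.54° ⇒ inside.

Yes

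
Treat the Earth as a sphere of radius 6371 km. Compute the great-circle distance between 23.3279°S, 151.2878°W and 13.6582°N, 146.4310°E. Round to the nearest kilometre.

7922 km

Δλ = 146.4310 − -151.2878 = 297.7188°; wrapped into (−180°, 180°]: -62.2812°.
Δφ = 13.6582 − -23.3279 = 36.9861°.
a = sin²(Δφ/2) + cos φ₁ · cos φ₂ · sin²(Δλ/2) = 0.339237.
c = 2·atan2(√a, √(1−a)) = 1.24346 rad → d = 6371·c ≈ 7922.05 km.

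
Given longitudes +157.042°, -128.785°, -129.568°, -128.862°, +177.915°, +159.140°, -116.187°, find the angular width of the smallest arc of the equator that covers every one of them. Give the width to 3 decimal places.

Sort the longitudes: -129.568°, -128.862°, -128.785°, -116.187°, +157.042°, +159.140°, +177.915°.
Eastward gaps between consecutive values (wrapping around): 0.706°, 0.077°, 12.598°, 273.229°, 2.098°, 18.775°, 52.517°.
Largest gap = 273.229° ⇒ minimal covering band is its complement: 360° − 273.229° = 86.771°.
Band runs from +157.042° eastward to -116.187°, crossing the antimeridian.

86.771°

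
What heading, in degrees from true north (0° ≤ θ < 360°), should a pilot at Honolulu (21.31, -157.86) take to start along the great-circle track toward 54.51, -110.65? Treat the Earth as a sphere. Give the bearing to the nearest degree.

35°

Δλ = -110.65 − -157.86 = 47.21°.
θ = atan2( sin Δλ · cos φ₂ , cos φ₁ · sin φ₂ − sin φ₁ · cos φ₂ · cos Δλ )
  = atan2(0.42604, 0.61522) = 34.703° → normalised to [0°, 360°): 34.703°.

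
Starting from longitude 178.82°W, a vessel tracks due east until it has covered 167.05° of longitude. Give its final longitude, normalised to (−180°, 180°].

Start at -178.82°; shift +167.05° → -11.77°.
-11.77° already lies in (−180°, 180°].

11.77°W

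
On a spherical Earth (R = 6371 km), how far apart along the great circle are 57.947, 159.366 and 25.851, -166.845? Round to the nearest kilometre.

4443 km

Δλ = -166.845 − 159.366 = -326.211°; wrapped into (−180°, 180°]: 33.789°.
Δφ = 25.851 − 57.947 = -32.096°.
a = sin²(Δφ/2) + cos φ₁ · cos φ₂ · sin²(Δλ/2) = 0.116756.
c = 2·atan2(√a, √(1−a)) = 0.69744 rad → d = 6371·c ≈ 4443.39 km.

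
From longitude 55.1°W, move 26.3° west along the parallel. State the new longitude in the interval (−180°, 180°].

Start at -55.1°; shift −26.3° → -81.4°.
-81.4° already lies in (−180°, 180°].

81.4°W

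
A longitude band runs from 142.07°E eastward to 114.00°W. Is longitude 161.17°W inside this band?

Yes

Band width going east from +142.07° to -114.00°: ((-114.00 − 142.07) mod 360) = 103.93°.
Offset of -161.17° east of the west edge: ((-161.17 − 142.07) mod 360) = 56.76°.
56.76° ≤ 103.93° ⇒ inside.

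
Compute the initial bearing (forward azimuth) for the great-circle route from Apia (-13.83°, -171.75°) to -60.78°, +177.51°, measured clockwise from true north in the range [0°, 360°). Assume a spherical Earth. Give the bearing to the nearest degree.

Δλ = 177.51 − -171.75 = 349.26°; wrapped into (−180°, 180°]: -10.74°.
θ = atan2( sin Δλ · cos φ₂ , cos φ₁ · sin φ₂ − sin φ₁ · cos φ₂ · cos Δλ )
  = atan2(-0.09097, -0.73280) = -172.923° → normalised to [0°, 360°): 187.077°.

187°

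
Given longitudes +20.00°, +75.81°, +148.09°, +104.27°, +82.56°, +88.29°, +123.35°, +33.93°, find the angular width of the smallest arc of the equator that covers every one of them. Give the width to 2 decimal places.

Sort the longitudes: +20.00°, +33.93°, +75.81°, +82.56°, +88.29°, +104.27°, +123.35°, +148.09°.
Eastward gaps between consecutive values (wrapping around): 13.93°, 41.88°, 6.75°, 5.73°, 15.98°, 19.08°, 24.74°, 231.91°.
Largest gap = 231.91° ⇒ minimal covering band is its complement: 360° − 231.91° = 128.09°.
Band runs from +20.00° eastward to +148.09°.

128.09°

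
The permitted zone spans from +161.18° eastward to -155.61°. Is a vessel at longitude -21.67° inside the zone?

No

Band width going east from +161.18° to -155.61°: ((-155.61 − 161.18) mod 360) = 43.21°.
Offset of -21.67° east of the west edge: ((-21.67 − 161.18) mod 360) = 177.15°.
177.15° > 43.21° ⇒ outside.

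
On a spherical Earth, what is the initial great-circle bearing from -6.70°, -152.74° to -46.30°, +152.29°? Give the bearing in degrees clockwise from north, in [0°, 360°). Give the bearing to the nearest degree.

Δλ = 152.29 − -152.74 = 305.03°; wrapped into (−180°, 180°]: -54.97°.
θ = atan2( sin Δλ · cos φ₂ , cos φ₁ · sin φ₂ − sin φ₁ · cos φ₂ · cos Δλ )
  = atan2(-0.56573, -0.67176) = -139.897° → normalised to [0°, 360°): 220.103°.

220°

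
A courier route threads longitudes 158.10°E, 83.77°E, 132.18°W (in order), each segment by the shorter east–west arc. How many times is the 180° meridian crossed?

1

Leg 1: +158.10° → +83.77°, shortest Δλ = -74.33° (west) — does not cross 180°.
Leg 2: +83.77° → -132.18°, shortest Δλ = 144.05° (east) — crosses 180°.
Total crossings: 1.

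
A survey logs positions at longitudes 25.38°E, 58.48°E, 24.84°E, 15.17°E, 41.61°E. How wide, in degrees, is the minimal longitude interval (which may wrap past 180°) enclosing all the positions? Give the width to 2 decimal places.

Sort the longitudes: +15.17°, +24.84°, +25.38°, +41.61°, +58.48°.
Eastward gaps between consecutive values (wrapping around): 9.67°, 0.54°, 16.23°, 16.87°, 316.69°.
Largest gap = 316.69° ⇒ minimal covering band is its complement: 360° − 316.69° = 43.31°.
Band runs from +15.17° eastward to +58.48°.

43.31°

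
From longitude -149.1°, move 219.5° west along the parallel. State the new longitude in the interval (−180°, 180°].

-8.6°

Start at -149.1°; shift −219.5° → -368.6°.
-368.6° lies outside (−180°, 180°]; add 360° → -8.6°.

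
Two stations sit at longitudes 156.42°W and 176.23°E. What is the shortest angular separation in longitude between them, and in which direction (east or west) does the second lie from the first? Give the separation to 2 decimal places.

Raw difference: 176.23 − -156.42 = 332.65°.
Normalise into (−180°, 180°]: 332.65° − 360° = -27.35°.
Negative ⇒ the second point lies to the west; separation 27.35°.

27.35° west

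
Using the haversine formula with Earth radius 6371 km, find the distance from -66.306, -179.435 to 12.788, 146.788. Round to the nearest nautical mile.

4979 nmi

Δλ = 146.788 − -179.435 = 326.223°; wrapped into (−180°, 180°]: -33.777°.
Δφ = 12.788 − -66.306 = 79.094°.
a = sin²(Δφ/2) + cos φ₁ · cos φ₂ · sin²(Δλ/2) = 0.438474.
c = 2·atan2(√a, √(1−a)) = 1.44743 rad → d = 6371·c ≈ 9221.59 km ≈ 4979.26 nmi.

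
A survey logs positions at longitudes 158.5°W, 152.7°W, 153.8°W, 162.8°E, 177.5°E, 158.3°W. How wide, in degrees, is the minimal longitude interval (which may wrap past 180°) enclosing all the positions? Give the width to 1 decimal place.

44.5°

Sort the longitudes: -158.5°, -158.3°, -153.8°, -152.7°, +162.8°, +177.5°.
Eastward gaps between consecutive values (wrapping around): 0.2°, 4.5°, 1.1°, 315.5°, 14.7°, 24.0°.
Largest gap = 315.5° ⇒ minimal covering band is its complement: 360° − 315.5° = 44.5°.
Band runs from +162.8° eastward to -152.7°, crossing the antimeridian.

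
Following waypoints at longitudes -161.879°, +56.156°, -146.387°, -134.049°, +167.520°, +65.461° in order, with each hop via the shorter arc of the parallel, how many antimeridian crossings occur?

Leg 1: -161.879° → +56.156°, shortest Δλ = -141.965° (west) — crosses 180°.
Leg 2: +56.156° → -146.387°, shortest Δλ = 157.457° (east) — crosses 180°.
Leg 3: -146.387° → -134.049°, shortest Δλ = 12.338° (east) — does not cross 180°.
Leg 4: -134.049° → +167.520°, shortest Δλ = -58.431° (west) — crosses 180°.
Leg 5: +167.520° → +65.461°, shortest Δλ = -102.059° (west) — does not cross 180°.
Total crossings: 3.

3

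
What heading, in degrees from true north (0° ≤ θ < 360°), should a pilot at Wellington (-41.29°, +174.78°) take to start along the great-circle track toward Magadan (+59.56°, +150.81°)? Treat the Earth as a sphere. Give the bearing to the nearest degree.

Δλ = 150.81 − 174.78 = -23.97°.
θ = atan2( sin Δλ · cos φ₂ , cos φ₁ · sin φ₂ − sin φ₁ · cos φ₂ · cos Δλ )
  = atan2(-0.20582, 0.95329) = -12.184° → normalised to [0°, 360°): 347.816°.

348°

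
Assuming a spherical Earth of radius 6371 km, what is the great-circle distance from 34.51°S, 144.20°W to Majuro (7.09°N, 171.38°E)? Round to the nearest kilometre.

Δλ = 171.38 − -144.20 = 315.58°; wrapped into (−180°, 180°]: -44.42°.
Δφ = 7.09 − -34.51 = 41.60°.
a = sin²(Δφ/2) + cos φ₁ · cos φ₂ · sin²(Δλ/2) = 0.242942.
c = 2·atan2(√a, √(1−a)) = 1.03082 rad → d = 6371·c ≈ 6567.36 km.

6567 km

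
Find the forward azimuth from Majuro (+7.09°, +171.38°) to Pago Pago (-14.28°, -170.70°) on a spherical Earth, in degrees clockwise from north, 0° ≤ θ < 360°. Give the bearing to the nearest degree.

140°

Δλ = -170.70 − 171.38 = -342.08°; wrapped into (−180°, 180°]: 17.92°.
θ = atan2( sin Δλ · cos φ₂ , cos φ₁ · sin φ₂ − sin φ₁ · cos φ₂ · cos Δλ )
  = atan2(0.29818, -0.35859) = 140.255° → normalised to [0°, 360°): 140.255°.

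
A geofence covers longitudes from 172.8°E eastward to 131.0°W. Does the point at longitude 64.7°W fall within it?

No

Band width going east from +172.8° to -131.0°: ((-131.0 − 172.8) mod 360) = 56.2°.
Offset of -64.7° east of the west edge: ((-64.7 − 172.8) mod 360) = 122.5°.
122.5° > 56.2° ⇒ outside.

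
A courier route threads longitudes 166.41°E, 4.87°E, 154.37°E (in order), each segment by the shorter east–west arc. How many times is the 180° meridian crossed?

0

Leg 1: +166.41° → +4.87°, shortest Δλ = -161.54° (west) — does not cross 180°.
Leg 2: +4.87° → +154.37°, shortest Δλ = 149.5° (east) — does not cross 180°.
Total crossings: 0.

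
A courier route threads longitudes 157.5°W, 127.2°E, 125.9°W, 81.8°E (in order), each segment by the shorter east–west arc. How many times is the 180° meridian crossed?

Leg 1: -157.5° → +127.2°, shortest Δλ = -75.3° (west) — crosses 180°.
Leg 2: +127.2° → -125.9°, shortest Δλ = 106.9° (east) — crosses 180°.
Leg 3: -125.9° → +81.8°, shortest Δλ = -152.3° (west) — crosses 180°.
Total crossings: 3.

3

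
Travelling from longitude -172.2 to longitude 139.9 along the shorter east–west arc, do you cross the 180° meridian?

Yes

Naïve |139.9 − -172.2| = 312.1° > 180°, so the shorter arc goes the other way round — across 180°.
Signed shortest Δλ = ((139.9 − -172.2 + 180) mod 360) − 180 = -47.9°.
Going west by 47.9° from -172.2° passes through 180° before reaching +139.9°.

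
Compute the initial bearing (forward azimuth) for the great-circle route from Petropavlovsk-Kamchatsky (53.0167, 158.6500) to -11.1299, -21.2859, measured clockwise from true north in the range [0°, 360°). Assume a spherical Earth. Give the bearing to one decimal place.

Δλ = -21.2859 − 158.6500 = -179.9359°.
θ = atan2( sin Δλ · cos φ₂ , cos φ₁ · sin φ₂ − sin φ₁ · cos φ₂ · cos Δλ )
  = atan2(-0.00110, 0.66766) = -0.094° → normalised to [0°, 360°): 359.906°.

359.9°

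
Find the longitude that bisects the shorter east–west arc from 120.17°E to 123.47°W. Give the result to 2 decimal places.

178.35°E

Signed shortest Δλ from +120.17° to -123.47° is +116.36°.
Midpoint longitude = +120.17° + (+116.36°)/2 = +120.17° + 58.18° = +178.35°.
(The naïve average (+120.17 + -123.47)/2 = -1.65° is on the wrong side of the globe.)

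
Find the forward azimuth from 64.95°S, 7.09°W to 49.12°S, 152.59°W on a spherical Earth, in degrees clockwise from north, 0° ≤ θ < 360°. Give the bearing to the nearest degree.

205°

Δλ = -152.59 − -7.09 = -145.50°.
θ = atan2( sin Δλ · cos φ₂ , cos φ₁ · sin φ₂ − sin φ₁ · cos φ₂ · cos Δλ )
  = atan2(-0.37070, -0.80877) = -155.376° → normalised to [0°, 360°): 204.624°.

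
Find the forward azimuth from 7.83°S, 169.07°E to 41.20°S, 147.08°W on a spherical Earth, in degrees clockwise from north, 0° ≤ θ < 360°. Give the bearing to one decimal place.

Δλ = -147.08 − 169.07 = -316.15°; wrapped into (−180°, 180°]: 43.85°.
θ = atan2( sin Δλ · cos φ₂ , cos φ₁ · sin φ₂ − sin φ₁ · cos φ₂ · cos Δλ )
  = atan2(0.52125, -0.57863) = 137.986° → normalised to [0°, 360°): 137.986°.

138.0°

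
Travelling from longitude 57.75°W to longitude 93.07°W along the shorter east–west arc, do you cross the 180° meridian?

Signed shortest Δλ = ((-93.07 − -57.75 + 180) mod 360) − 180 = -35.32°.
Going west by 35.32° from -57.75° reaches -93.07° without touching 180°.

No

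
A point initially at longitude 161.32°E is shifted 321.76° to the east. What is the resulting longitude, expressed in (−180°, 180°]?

123.08°E

Start at +161.32°; shift +321.76° → +483.08°.
+483.08° lies outside (−180°, 180°]; subtract 360° → +123.08°.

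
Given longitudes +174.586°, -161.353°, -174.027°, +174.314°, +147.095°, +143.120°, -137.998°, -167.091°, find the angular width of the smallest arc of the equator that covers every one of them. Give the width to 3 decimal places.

78.882°

Sort the longitudes: -174.027°, -167.091°, -161.353°, -137.998°, +143.120°, +147.095°, +174.314°, +174.586°.
Eastward gaps between consecutive values (wrapping around): 6.936°, 5.738°, 23.355°, 281.118°, 3.975°, 27.219°, 0.272°, 11.387°.
Largest gap = 281.118° ⇒ minimal covering band is its complement: 360° − 281.118° = 78.882°.
Band runs from +143.120° eastward to -137.998°, crossing the antimeridian.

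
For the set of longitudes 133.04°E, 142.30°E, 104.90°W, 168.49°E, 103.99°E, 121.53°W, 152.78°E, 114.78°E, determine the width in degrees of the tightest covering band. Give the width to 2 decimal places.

Sort the longitudes: -121.53°, -104.90°, +103.99°, +114.78°, +133.04°, +142.30°, +152.78°, +168.49°.
Eastward gaps between consecutive values (wrapping around): 16.63°, 208.89°, 10.79°, 18.26°, 9.26°, 10.48°, 15.71°, 69.98°.
Largest gap = 208.89° ⇒ minimal covering band is its complement: 360° − 208.89° = 151.11°.
Band runs from +103.99° eastward to -104.90°, crossing the antimeridian.

151.11°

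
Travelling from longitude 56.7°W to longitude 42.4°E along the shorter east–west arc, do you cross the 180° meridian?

Signed shortest Δλ = ((42.4 − -56.7 + 180) mod 360) − 180 = 99.1°.
Going east by 99.1° from -56.7° reaches +42.4° without touching 180°.

No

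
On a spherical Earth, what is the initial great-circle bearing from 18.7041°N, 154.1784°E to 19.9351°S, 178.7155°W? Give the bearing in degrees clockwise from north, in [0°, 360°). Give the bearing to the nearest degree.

Δλ = -178.7155 − 154.1784 = -332.8939°; wrapped into (−180°, 180°]: 27.1061°.
θ = atan2( sin Δλ · cos φ₂ , cos φ₁ · sin φ₂ − sin φ₁ · cos φ₂ · cos Δλ )
  = atan2(0.42834, -0.59130) = 144.081° → normalised to [0°, 360°): 144.081°.

144°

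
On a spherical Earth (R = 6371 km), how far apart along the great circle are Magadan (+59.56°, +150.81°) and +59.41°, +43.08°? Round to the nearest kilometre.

5384 km

Δλ = 43.08 − 150.81 = -107.73°.
Δφ = 59.41 − 59.56 = -0.15°.
a = sin²(Δφ/2) + cos φ₁ · cos φ₂ · sin²(Δλ/2) = 0.168171.
c = 2·atan2(√a, √(1−a)) = 0.84510 rad → d = 6371·c ≈ 5384.11 km.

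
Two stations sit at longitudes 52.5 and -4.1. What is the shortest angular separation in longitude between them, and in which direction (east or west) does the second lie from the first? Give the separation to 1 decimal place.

56.6° west

Raw difference: -4.1 − 52.5 = -56.6°.
Normalise into (−180°, 180°]: -56.6° stays -56.6°.
Negative ⇒ the second point lies to the west; separation 56.6°.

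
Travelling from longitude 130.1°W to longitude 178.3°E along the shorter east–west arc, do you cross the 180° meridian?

Naïve |178.3 − -130.1| = 308.4° > 180°, so the shorter arc goes the other way round — across 180°.
Signed shortest Δλ = ((178.3 − -130.1 + 180) mod 360) − 180 = -51.6°.
Going west by 51.6° from -130.1° passes through 180° before reaching +178.3°.

Yes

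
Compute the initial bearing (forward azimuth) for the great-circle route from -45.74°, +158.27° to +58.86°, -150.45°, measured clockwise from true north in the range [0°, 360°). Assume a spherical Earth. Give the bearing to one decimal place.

Δλ = -150.45 − 158.27 = -308.72°; wrapped into (−180°, 180°]: 51.28°.
θ = atan2( sin Δλ · cos φ₂ , cos φ₁ · sin φ₂ − sin φ₁ · cos φ₂ · cos Δλ )
  = atan2(0.40347, 0.82902) = 25.952° → normalised to [0°, 360°): 25.952°.

26.0°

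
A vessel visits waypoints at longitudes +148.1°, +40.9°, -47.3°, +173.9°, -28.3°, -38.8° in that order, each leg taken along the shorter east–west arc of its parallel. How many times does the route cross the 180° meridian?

2

Leg 1: +148.1° → +40.9°, shortest Δλ = -107.2° (west) — does not cross 180°.
Leg 2: +40.9° → -47.3°, shortest Δλ = -88.2° (west) — does not cross 180°.
Leg 3: -47.3° → +173.9°, shortest Δλ = -138.8° (west) — crosses 180°.
Leg 4: +173.9° → -28.3°, shortest Δλ = 157.8° (east) — crosses 180°.
Leg 5: -28.3° → -38.8°, shortest Δλ = -10.5° (west) — does not cross 180°.
Total crossings: 2.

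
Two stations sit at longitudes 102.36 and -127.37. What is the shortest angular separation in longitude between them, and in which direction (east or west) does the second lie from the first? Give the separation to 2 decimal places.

Raw difference: -127.37 − 102.36 = -229.73°.
Normalise into (−180°, 180°]: -229.73° + 360° = 130.27°.
Positive ⇒ the second point lies to the east; separation 130.27°.

130.27° east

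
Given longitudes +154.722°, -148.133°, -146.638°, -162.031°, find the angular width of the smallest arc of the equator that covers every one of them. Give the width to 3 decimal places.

58.640°

Sort the longitudes: -162.031°, -148.133°, -146.638°, +154.722°.
Eastward gaps between consecutive values (wrapping around): 13.898°, 1.495°, 301.360°, 43.247°.
Largest gap = 301.360° ⇒ minimal covering band is its complement: 360° − 301.360° = 58.640°.
Band runs from +154.722° eastward to -146.638°, crossing the antimeridian.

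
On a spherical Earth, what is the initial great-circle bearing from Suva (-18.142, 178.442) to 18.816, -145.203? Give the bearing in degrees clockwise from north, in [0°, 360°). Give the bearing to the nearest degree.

46°

Δλ = -145.203 − 178.442 = -323.645°; wrapped into (−180°, 180°]: 36.355°.
θ = atan2( sin Δλ · cos φ₂ , cos φ₁ · sin φ₂ − sin φ₁ · cos φ₂ · cos Δλ )
  = atan2(0.56111, 0.54386) = 45.894° → normalised to [0°, 360°): 45.894°.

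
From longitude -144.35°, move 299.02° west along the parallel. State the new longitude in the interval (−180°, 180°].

-83.37°

Start at -144.35°; shift −299.02° → -443.37°.
-443.37° lies outside (−180°, 180°]; add 360° → -83.37°.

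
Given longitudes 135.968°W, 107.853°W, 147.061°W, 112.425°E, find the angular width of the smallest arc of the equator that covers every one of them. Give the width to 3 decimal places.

Sort the longitudes: -147.061°, -135.968°, -107.853°, +112.425°.
Eastward gaps between consecutive values (wrapping around): 11.093°, 28.115°, 220.278°, 100.514°.
Largest gap = 220.278° ⇒ minimal covering band is its complement: 360° − 220.278° = 139.722°.
Band runs from +112.425° eastward to -107.853°, crossing the antimeridian.

139.722°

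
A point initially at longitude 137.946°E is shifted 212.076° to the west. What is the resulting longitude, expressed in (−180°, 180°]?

74.130°W

Start at +137.946°; shift −212.076° → -74.130°.
-74.130° already lies in (−180°, 180°].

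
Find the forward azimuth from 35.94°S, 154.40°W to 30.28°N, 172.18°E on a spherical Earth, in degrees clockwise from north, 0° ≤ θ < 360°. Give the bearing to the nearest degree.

330°

Δλ = 172.18 − -154.40 = 326.58°; wrapped into (−180°, 180°]: -33.42°.
θ = atan2( sin Δλ · cos φ₂ , cos φ₁ · sin φ₂ − sin φ₁ · cos φ₂ · cos Δλ )
  = atan2(-0.47563, 0.83129) = -29.776° → normalised to [0°, 360°): 330.224°.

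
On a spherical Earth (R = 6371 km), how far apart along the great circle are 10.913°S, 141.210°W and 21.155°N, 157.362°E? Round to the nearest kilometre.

7595 km

Δλ = 157.362 − -141.210 = 298.572°; wrapped into (−180°, 180°]: -61.428°.
Δφ = 21.155 − -10.913 = 32.068°.
a = sin²(Δφ/2) + cos φ₁ · cos φ₂ · sin²(Δλ/2) = 0.315179.
c = 2·atan2(√a, √(1−a)) = 1.19217 rad → d = 6371·c ≈ 7595.33 km.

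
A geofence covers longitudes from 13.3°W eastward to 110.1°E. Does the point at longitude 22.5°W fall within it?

Band width going east from -13.3° to +110.1°: ((110.1 − -13.3) mod 360) = 123.4°.
Offset of -22.5° east of the west edge: ((-22.5 − -13.3) mod 360) = 350.8°.
350.8° > 123.4° ⇒ outside.

No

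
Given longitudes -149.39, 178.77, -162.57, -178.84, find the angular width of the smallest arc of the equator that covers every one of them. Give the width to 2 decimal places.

Sort the longitudes: -178.84°, -162.57°, -149.39°, +178.77°.
Eastward gaps between consecutive values (wrapping around): 16.27°, 13.18°, 328.16°, 2.39°.
Largest gap = 328.16° ⇒ minimal covering band is its complement: 360° − 328.16° = 31.84°.
Band runs from +178.77° eastward to -149.39°, crossing the antimeridian.

31.84°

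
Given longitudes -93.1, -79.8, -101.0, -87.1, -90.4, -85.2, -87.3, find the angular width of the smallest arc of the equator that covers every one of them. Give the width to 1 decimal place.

Sort the longitudes: -101.0°, -93.1°, -90.4°, -87.3°, -87.1°, -85.2°, -79.8°.
Eastward gaps between consecutive values (wrapping around): 7.9°, 2.7°, 3.1°, 0.2°, 1.9°, 5.4°, 338.8°.
Largest gap = 338.8° ⇒ minimal covering band is its complement: 360° − 338.8° = 21.2°.
Band runs from -101.0° eastward to -79.8°.

21.2°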